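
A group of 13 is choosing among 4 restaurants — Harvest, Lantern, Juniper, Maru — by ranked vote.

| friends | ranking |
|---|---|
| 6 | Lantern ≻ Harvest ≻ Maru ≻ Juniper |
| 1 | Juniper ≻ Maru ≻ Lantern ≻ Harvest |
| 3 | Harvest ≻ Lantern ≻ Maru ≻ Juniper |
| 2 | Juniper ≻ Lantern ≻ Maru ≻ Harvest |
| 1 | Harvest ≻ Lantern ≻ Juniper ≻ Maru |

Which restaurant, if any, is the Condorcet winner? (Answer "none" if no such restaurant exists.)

Pairwise majorities:
Harvest vs Lantern: 3+1 = 4 for Harvest, 9 for Lantern — Lantern by 9–4.
Harvest vs Juniper: Harvest wins 10–3.
Harvest vs Maru: Harvest preferred on 6+3+1 = 10 ballots; Harvest wins 10–3.
Lantern–Juniper: Lantern 10–3.
Lantern–Maru: Lantern 12–1.
Juniper vs Maru: 1+2+1 = 4 for Juniper, 9 for Maru — Maru by 9–4.
Lantern beats each of Harvest, Juniper, Maru — Lantern is the Condorcet winner.

Lantern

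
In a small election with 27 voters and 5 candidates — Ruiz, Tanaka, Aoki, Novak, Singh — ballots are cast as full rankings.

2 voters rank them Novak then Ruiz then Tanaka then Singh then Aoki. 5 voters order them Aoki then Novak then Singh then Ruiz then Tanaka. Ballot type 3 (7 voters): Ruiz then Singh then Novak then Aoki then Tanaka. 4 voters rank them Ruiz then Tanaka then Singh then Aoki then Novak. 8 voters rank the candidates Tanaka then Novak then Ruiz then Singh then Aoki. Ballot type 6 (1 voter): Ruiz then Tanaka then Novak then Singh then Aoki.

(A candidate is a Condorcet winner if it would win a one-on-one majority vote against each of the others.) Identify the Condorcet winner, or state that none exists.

Check each pair by majority over 27 ballots:
Ruiz vs Tanaka: Ruiz, 19–8.
Ruiz vs Aoki: Ruiz preferred on 2+7+4+8+1 = 22 ballots; Ruiz wins 22–5.
Ruiz vs Novak: 12 to 15, Novak.
Ruiz vs Singh: Ruiz wins 22–5.
Tanaka vs Aoki: Tanaka, 15–12.
Tanaka vs Novak: 13 to 14, Novak.
Tanaka–Singh: Tanaka 15–12.
Aoki–Novak: Novak 18–9.
Aoki vs Singh: Aoki preferred on 5 ballots; Singh wins 22–5.
Novak–Singh: Novak 16–11.
Novak defeats every rival head-to-head and is the Condorcet winner.

Novak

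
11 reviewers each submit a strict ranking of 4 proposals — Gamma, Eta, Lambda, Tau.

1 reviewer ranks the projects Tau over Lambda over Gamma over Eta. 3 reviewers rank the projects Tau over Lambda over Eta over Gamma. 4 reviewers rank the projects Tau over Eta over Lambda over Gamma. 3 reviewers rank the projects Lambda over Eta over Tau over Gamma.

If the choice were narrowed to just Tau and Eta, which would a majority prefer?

Ballots ranking Tau above Eta: 1 + 3 + 4 = 8.
Ballots ranking Eta above Tau: 11 − 8 = 3.
Tau wins the head-to-head 8–3.

Tau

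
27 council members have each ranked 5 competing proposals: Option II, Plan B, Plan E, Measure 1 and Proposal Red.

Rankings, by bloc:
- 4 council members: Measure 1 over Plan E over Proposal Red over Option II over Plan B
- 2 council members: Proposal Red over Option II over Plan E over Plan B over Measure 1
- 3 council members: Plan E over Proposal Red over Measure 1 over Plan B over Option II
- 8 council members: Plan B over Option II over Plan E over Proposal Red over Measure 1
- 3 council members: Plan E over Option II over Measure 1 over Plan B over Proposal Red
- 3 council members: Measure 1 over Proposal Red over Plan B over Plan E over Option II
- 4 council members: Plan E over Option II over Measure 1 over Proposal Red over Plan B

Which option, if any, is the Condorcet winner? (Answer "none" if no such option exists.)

Plan E

Head-to-head results (27 council members):
Option II vs Plan B: Plan B, 14–13.
Option II vs Plan E: Plan E wins 17–10.
Option II vs Measure 1: Option II wins 17–10.
Option II–Proposal Red: Option II 15–12.
Plan B vs Plan E: Plan E, 16–11.
Plan B vs Measure 1: Measure 1 wins 17–10.
Plan B vs Proposal Red: Proposal Red wins 16–11.
Plan E–Measure 1: Plan E 20–7.
Plan E vs Proposal Red: Plan E wins 22–5.
Measure 1 vs Proposal Red: Measure 1 wins 14–13.
Plan E defeats every rival head-to-head and is the Condorcet winner.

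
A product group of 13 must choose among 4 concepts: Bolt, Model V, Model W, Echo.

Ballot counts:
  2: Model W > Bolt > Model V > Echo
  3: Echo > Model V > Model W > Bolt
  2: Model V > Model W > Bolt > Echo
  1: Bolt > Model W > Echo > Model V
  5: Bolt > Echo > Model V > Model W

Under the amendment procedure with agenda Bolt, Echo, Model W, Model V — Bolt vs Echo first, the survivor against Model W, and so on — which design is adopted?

Round 1: Bolt vs Echo — 10–3, Bolt advances.
Round 2: Bolt vs Model W — 6–7, Model W advances.
Round 3: Model W vs Model V — 3–10, Model V advances.
The agenda winner is Model V.

Model V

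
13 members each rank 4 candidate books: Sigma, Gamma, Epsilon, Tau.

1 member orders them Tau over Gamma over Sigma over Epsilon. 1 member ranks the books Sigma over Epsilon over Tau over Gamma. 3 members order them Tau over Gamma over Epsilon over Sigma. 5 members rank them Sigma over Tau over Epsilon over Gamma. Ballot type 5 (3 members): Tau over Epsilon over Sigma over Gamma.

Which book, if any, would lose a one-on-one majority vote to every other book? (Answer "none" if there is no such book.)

Gamma

Head-to-head results (13 members):
Sigma vs Gamma: Sigma is ranked higher on 1+5+3 = 9 ballots, Gamma on 4. Sigma wins 9–4.
Sigma–Epsilon: Sigma 7–6.
Sigma vs Tau: Sigma is ranked higher on 1+5 = 6 ballots, Tau on 7. Tau wins 7–6.
Gamma vs Epsilon: Gamma is ranked higher on 1+3 = 4 ballots, Epsilon on 9. Epsilon wins 9–4.
Gamma vs Tau: Gamma is ranked higher on 0 ballots, Tau on 13. Tau wins 13–0.
Epsilon–Tau: Tau 12–1.
Gamma loses to every other book — it is the Condorcet loser.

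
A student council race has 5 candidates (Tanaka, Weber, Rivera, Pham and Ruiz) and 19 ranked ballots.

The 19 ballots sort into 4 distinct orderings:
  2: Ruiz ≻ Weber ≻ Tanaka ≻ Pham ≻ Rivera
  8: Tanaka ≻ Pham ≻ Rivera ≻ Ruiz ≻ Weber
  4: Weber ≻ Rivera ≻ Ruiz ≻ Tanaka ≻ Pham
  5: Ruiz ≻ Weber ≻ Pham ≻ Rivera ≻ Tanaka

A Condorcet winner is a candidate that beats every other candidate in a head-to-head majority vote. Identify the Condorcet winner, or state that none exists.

Pairwise majorities:
Tanaka vs Weber: Tanaka is ranked higher on 8 ballots, Weber on 11. Weber wins 11–8.
Tanaka vs Rivera: 10 to 9, Tanaka.
Tanaka vs Pham: Tanaka preferred on 2+8+4 = 14 ballots; Tanaka wins 14–5.
Tanaka vs Ruiz: Tanaka preferred on 8 ballots; Ruiz wins 11–8.
Weber vs Rivera: Weber preferred on 2+4+5 = 11 ballots; Weber wins 11–8.
Weber vs Pham: Weber is ranked higher on 2+4+5 = 11 ballots, Pham on 8. Weber wins 11–8.
Weber vs Ruiz: Weber preferred on 4 ballots; Ruiz wins 15–4.
Rivera vs Pham: 4 for Rivera, 15 for Pham — Pham by 15–4.
Rivera vs Ruiz: Rivera preferred on 8+4 = 12 ballots; Rivera wins 12–7.
Pham vs Ruiz: Pham is ranked higher on 8 ballots, Ruiz on 11. Ruiz wins 11–8.
Every candidate loses at least once (Tanaka loses to Weber; Weber loses to Ruiz; Rivera loses to Tanaka; Pham loses to Tanaka; Ruiz loses to Rivera). The majority relation contains the cycle Tanaka > Rivera > Ruiz > Tanaka, so there is no Condorcet winner.

none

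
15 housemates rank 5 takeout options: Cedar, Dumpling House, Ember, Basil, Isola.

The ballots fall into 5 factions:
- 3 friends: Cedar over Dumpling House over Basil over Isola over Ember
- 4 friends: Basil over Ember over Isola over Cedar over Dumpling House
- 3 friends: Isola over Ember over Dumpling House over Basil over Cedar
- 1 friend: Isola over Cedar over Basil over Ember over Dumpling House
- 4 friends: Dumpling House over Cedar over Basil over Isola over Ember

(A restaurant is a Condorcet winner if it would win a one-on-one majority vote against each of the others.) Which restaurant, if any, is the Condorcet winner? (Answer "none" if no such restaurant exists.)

Head-to-head results (15 friends):
Cedar vs Dumpling House: Cedar wins 8–7.
Cedar vs Ember: Cedar, 8–7.
Cedar–Basil: Cedar 8–7.
Cedar vs Isola: Isola wins 8–7.
Dumpling House–Ember: Ember 8–7.
Dumpling House vs Basil: Dumpling House, 10–5.
Dumpling House–Isola: Isola 8–7.
Ember vs Basil: Basil, 12–3.
Ember–Isola: Isola 11–4.
Basil vs Isola: Basil, 11–4.
Every restaurant loses at least once (Cedar loses to Isola; Dumpling House loses to Cedar; Ember loses to Cedar; Basil loses to Cedar; Isola loses to Basil). The majority relation contains the cycle Cedar beats Basil beats Isola beats Cedar, so there is no Condorcet winner.

none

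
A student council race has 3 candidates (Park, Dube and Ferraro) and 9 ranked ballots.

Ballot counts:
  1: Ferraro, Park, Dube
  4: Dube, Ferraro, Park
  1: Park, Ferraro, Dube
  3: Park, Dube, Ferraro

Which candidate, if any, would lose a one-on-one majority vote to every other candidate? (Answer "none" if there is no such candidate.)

Pairwise majorities:
Park vs Dube: 5 to 4, Park.
Park vs Ferraro: 4 to 5, Ferraro.
Dube vs Ferraro: Dube, 7–2.
Every candidate wins at least one matchup (Park beats Dube; Dube beats Ferraro; Ferraro beats Park), so there is no Condorcet loser.

none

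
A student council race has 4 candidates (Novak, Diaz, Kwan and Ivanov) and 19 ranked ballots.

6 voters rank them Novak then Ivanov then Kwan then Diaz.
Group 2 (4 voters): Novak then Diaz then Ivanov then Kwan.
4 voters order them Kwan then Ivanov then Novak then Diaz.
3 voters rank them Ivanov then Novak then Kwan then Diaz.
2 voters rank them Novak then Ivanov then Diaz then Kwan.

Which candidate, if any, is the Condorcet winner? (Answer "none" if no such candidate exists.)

Novak

Check each pair by majority over 19 ballots:
Novak vs Diaz: Novak, 19–0.
Novak vs Kwan: Novak wins 15–4.
Novak–Ivanov: Novak 12–7.
Diaz vs Kwan: Kwan, 13–6.
Diaz–Ivanov: Ivanov 15–4.
Kwan vs Ivanov: Ivanov, 15–4.
Novak defeats every rival head-to-head and is the Condorcet winner.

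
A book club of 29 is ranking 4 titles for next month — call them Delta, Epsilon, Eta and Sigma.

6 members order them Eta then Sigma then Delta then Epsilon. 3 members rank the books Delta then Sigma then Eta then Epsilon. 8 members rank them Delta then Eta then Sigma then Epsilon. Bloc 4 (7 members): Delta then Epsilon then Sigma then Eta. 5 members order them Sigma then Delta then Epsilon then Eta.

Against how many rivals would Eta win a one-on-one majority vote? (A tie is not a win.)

1

Eta against each rival (29 members):
Eta vs Delta: 6 for Eta, 23 for Delta — Delta by 23–6.
Eta vs Epsilon: 6+3+8 = 17 for Eta, 12 for Epsilon — Eta by 17–12.
Eta–Sigma: Sigma 15–14.
Eta beats Epsilon; loses to Delta, Sigma — 1 pairwise win.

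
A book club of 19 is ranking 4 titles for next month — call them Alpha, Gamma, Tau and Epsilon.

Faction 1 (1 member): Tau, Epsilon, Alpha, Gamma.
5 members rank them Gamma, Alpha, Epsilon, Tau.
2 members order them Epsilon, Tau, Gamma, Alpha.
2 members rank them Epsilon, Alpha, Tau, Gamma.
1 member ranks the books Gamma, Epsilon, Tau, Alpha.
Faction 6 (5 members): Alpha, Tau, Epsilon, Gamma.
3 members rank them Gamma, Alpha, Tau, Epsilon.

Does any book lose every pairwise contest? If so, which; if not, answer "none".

none

Pairwise majorities:
Alpha–Gamma: Gamma 11–8.
Alpha vs Tau: Alpha preferred on 5+2+5+3 = 15 ballots; Alpha wins 15–4.
Alpha vs Epsilon: Alpha, 13–6.
Gamma–Tau: Tau 10–9.
Gamma vs Epsilon: Gamma preferred on 5+1+3 = 9 ballots; Epsilon wins 10–9.
Tau vs Epsilon: Epsilon wins 10–9.
No book is winless: Alpha beats Tau; Gamma beats Alpha; Tau beats Gamma; Epsilon beats Gamma. There is no Condorcet loser.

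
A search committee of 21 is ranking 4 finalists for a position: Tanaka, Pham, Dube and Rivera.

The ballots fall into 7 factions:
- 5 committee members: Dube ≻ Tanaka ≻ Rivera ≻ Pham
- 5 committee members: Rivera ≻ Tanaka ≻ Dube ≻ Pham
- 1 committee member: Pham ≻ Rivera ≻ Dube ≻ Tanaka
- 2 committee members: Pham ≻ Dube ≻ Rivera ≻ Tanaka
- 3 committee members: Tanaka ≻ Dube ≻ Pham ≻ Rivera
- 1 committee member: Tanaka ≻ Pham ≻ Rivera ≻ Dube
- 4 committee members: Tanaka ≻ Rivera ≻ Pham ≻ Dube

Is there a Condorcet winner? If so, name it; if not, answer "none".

Tanaka

Head-to-head results (21 committee members):
Tanaka vs Pham: Tanaka, 18–3.
Tanaka vs Dube: Tanaka, 13–8.
Tanaka–Rivera: Tanaka 13–8.
Pham vs Dube: Dube wins 13–8.
Pham vs Rivera: Rivera, 14–7.
Dube–Rivera: Rivera 11–10.
Only Tanaka has no losses; Tanaka is the Condorcet winner.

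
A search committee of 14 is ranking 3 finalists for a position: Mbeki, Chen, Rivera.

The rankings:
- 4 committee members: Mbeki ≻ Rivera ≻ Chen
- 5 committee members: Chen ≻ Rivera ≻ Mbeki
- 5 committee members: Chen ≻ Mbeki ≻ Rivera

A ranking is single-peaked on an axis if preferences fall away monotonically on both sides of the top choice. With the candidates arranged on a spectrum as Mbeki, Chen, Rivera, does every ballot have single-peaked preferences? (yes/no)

Axis positions: Mbeki=1, Chen=2, Rivera=3.
Type 1: ranking walks positions 1-3-2; Rivera is ranked above Chen even though Chen lies between Rivera and the peak Mbeki on the axis — preferences dip and rise again. Not single-peaked.
Type 2 (peak Chen at position 2): ranking walks positions 2-3-1, expanding outward from the peak — single-peaked.
Type 3 (peak Chen at position 2): ranking walks positions 2-1-3, expanding outward from the peak — single-peaked.
Type 1 violates single-peakedness, so the profile is not single-peaked on this axis.

no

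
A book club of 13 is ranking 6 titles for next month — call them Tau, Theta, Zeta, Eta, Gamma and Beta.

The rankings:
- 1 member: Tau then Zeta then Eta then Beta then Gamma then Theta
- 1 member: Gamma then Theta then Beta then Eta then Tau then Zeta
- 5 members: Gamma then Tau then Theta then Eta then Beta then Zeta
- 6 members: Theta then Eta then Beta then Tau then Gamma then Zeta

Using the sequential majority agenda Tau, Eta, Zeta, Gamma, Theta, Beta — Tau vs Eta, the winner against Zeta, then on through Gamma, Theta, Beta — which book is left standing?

Theta

Round 1: Tau vs Eta — 6–7, Eta advances.
Round 2: Eta vs Zeta — 12–1, Eta advances.
Round 3: Eta vs Gamma — 7–6, Eta advances.
Round 4: Eta vs Theta — 1–12, Theta advances.
Round 5: Theta vs Beta — 12–1, Theta advances.
The agenda winner is Theta.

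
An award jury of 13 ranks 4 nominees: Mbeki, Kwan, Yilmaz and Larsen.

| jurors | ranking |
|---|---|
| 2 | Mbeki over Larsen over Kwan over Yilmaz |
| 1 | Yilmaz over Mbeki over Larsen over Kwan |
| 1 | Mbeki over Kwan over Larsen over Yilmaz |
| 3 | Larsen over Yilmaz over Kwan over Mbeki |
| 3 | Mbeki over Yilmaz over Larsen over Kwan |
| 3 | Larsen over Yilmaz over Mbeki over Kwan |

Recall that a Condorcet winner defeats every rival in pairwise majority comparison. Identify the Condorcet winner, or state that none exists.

Head-to-head results (13 jurors):
Mbeki vs Kwan: 2+1+1+3+3 = 10 for Mbeki, 3 for Kwan — Mbeki by 10–3.
Mbeki vs Yilmaz: 6 to 7, Yilmaz.
Mbeki vs Larsen: 7 to 6, Mbeki.
Kwan vs Yilmaz: 2+1 = 3 for Kwan, 10 for Yilmaz — Yilmaz by 10–3.
Kwan vs Larsen: 1 to 12, Larsen.
Yilmaz vs Larsen: 1+3 = 4 for Yilmaz, 9 for Larsen — Larsen by 9–4.
No nominee is unbeaten: Mbeki loses to Yilmaz; Kwan loses to Mbeki; Yilmaz loses to Larsen; Larsen loses to Mbeki. In particular Mbeki > Larsen > Yilmaz > Mbeki is a majority cycle — no Condorcet winner exists.

none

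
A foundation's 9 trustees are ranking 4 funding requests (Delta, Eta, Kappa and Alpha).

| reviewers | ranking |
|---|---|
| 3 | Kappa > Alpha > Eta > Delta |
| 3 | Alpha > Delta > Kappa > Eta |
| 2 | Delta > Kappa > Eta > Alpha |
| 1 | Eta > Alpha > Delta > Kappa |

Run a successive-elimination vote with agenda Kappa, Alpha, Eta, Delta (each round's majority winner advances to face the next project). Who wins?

Round 1: Kappa vs Alpha — 5–4, Kappa advances.
Round 2: Kappa vs Eta — 8–1, Kappa advances.
Round 3: Kappa vs Delta — 3–6, Delta advances.
The agenda winner is Delta.

Delta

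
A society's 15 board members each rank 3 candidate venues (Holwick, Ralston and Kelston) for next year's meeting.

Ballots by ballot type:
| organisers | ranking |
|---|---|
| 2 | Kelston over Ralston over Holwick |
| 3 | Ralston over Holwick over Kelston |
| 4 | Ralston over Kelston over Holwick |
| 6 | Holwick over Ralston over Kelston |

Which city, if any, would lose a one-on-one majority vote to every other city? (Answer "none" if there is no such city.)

Pairwise majorities:
Holwick vs Ralston: Holwick preferred on 6 ballots; Ralston wins 9–6.
Holwick vs Kelston: Holwick wins 9–6.
Ralston vs Kelston: Ralston is ranked higher on 3+4+6 = 13 ballots, Kelston on 2. Ralston wins 13–2.
Kelston loses to every other city — it is the Condorcet loser.

Kelston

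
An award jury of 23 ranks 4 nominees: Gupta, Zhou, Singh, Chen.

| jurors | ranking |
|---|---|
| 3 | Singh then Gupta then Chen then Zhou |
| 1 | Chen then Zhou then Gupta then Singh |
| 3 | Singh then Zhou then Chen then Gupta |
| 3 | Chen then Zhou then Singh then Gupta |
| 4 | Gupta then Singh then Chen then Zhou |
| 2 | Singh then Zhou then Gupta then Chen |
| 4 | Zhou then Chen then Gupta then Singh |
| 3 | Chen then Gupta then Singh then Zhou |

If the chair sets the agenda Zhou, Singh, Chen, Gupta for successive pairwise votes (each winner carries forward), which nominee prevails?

Round 1: Zhou vs Singh — 8–15, Singh advances.
Round 2: Singh vs Chen — 12–11, Singh advances.
Round 3: Singh vs Gupta — 11–12, Gupta advances.
The agenda winner is Gupta.

Gupta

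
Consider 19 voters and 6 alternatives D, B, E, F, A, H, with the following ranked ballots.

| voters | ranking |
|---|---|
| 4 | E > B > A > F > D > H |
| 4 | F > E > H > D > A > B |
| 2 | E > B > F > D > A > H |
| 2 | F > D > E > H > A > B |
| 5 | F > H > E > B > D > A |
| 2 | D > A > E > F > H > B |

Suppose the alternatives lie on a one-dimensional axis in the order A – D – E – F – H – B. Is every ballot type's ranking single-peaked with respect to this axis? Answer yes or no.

Axis positions: A=1, D=2, E=3, F=4, H=5, B=6.
Ballot type 1: ranking walks positions 3-6-1-4-2-5; B is ranked above F even though F lies between B and the peak E on the axis — preferences dip and rise again. Not single-peaked.
Ballot type 2 (peak F at position 4): ranking walks positions 4-3-5-2-1-6, expanding outward from the peak — single-peaked.
Ballot type 3: ranking walks positions 3-6-4-2-1-5; B is ranked above F even though F lies between B and the peak E on the axis — preferences dip and rise again. Not single-peaked.
Ballot type 4: ranking walks positions 4-2-3-5-1-6; D is ranked above E even though E lies between D and the peak F on the axis — preferences dip and rise again. Not single-peaked.
Ballot type 5 (peak F at position 4): ranking walks positions 4-5-3-6-2-1, expanding outward from the peak — single-peaked.
Ballot type 6 (peak D at position 2): ranking walks positions 2-1-3-4-5-6, expanding outward from the peak — single-peaked.
Ballot type 1 violates single-peakedness, so the profile is not single-peaked on this axis.

no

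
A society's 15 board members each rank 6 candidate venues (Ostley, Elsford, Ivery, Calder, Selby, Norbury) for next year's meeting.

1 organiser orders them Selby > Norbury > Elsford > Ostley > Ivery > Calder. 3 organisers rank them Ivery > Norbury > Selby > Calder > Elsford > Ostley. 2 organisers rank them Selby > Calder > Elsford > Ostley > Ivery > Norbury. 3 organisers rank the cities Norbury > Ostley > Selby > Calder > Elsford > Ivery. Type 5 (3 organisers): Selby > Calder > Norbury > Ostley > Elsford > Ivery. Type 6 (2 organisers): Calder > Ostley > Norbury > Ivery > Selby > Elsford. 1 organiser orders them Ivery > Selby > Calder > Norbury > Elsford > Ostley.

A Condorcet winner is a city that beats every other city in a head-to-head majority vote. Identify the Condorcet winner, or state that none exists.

Check each pair by majority over 15 ballots:
Ostley vs Elsford: Ostley is ranked higher on 3+3+2 = 8 ballots, Elsford on 7. Ostley wins 8–7.
Ostley vs Ivery: Ostley is ranked higher on 1+2+3+3+2 = 11 ballots, Ivery on 4. Ostley wins 11–4.
Ostley vs Calder: 4 to 11, Calder.
Ostley vs Selby: 3+2 = 5 for Ostley, 10 for Selby — Selby by 10–5.
Ostley vs Norbury: 2+2 = 4 for Ostley, 11 for Norbury — Norbury by 11–4.
Elsford vs Ivery: Elsford is ranked higher on 1+2+3+3 = 9 ballots, Ivery on 6. Elsford wins 9–6.
Elsford vs Calder: 1 for Elsford, 14 for Calder — Calder by 14–1.
Elsford vs Selby: Elsford is ranked higher on 0 ballots, Selby on 15. Selby wins 15–0.
Elsford vs Norbury: 2 for Elsford, 13 for Norbury — Norbury by 13–2.
Ivery vs Calder: Ivery is ranked higher on 1+3+1 = 5 ballots, Calder on 10. Calder wins 10–5.
Ivery vs Selby: Ivery is ranked higher on 3+2+1 = 6 ballots, Selby on 9. Selby wins 9–6.
Ivery vs Norbury: Ivery is ranked higher on 3+2+1 = 6 ballots, Norbury on 9. Norbury wins 9–6.
Calder vs Selby: Calder preferred on 2 ballots; Selby wins 13–2.
Calder vs Norbury: 2+3+2+1 = 8 for Calder, 7 for Norbury — Calder by 8–7.
Selby vs Norbury: Selby preferred on 1+2+3+1 = 7 ballots; Norbury wins 8–7.
Every city loses at least once (Ostley loses to Calder; Elsford loses to Ostley; Ivery loses to Ostley; Calder loses to Selby; Selby loses to Norbury; Norbury loses to Calder). The majority relation contains the cycle Calder → Norbury → Selby → Calder, so there is no Condorcet winner.

none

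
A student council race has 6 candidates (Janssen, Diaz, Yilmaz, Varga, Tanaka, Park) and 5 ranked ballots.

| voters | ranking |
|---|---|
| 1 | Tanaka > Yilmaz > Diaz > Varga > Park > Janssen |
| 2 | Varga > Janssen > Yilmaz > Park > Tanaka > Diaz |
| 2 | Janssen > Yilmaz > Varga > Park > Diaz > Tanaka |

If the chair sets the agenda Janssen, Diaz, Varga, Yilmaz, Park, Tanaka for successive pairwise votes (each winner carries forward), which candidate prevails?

Round 1: Janssen vs Diaz — 4–1, Janssen advances.
Round 2: Janssen vs Varga — 2–3, Varga advances.
Round 3: Varga vs Yilmaz — 2–3, Yilmaz advances.
Round 4: Yilmaz vs Park — 5–0, Yilmaz advances.
Round 5: Yilmaz vs Tanaka — 4–1, Yilmaz advances.
Yilmaz survives the agenda.

Yilmaz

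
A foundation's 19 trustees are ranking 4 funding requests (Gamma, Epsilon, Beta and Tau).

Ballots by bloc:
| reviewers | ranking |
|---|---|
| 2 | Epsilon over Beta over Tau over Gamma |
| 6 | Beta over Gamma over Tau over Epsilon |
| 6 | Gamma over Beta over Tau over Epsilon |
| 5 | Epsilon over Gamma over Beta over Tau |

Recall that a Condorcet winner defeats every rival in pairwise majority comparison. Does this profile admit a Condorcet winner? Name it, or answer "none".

Pairwise majorities:
Gamma vs Epsilon: 6+6 = 12 for Gamma, 7 for Epsilon — Gamma by 12–7.
Gamma vs Beta: Gamma preferred on 6+5 = 11 ballots; Gamma wins 11–8.
Gamma–Tau: Gamma 17–2.
Epsilon vs Beta: 7 to 12, Beta.
Epsilon vs Tau: Epsilon preferred on 2+5 = 7 ballots; Tau wins 12–7.
Beta vs Tau: Beta is ranked higher on 2+6+6+5 = 19 ballots, Tau on 0. Beta wins 19–0.
Only Gamma has no losses; Gamma is the Condorcet winner.

Gamma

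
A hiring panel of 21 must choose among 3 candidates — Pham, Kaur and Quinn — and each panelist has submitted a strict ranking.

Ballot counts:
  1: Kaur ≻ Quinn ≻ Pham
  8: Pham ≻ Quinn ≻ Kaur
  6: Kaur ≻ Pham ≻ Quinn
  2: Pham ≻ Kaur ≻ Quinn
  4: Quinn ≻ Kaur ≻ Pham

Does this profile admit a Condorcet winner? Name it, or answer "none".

Pairwise majorities:
Pham vs Kaur: Kaur, 11–10.
Pham vs Quinn: Pham, 16–5.
Kaur vs Quinn: Quinn, 12–9.
Each candidate drops at least one matchup (Pham loses to Kaur; Kaur loses to Quinn; Quinn loses to Pham); the cycle Pham beats Quinn beats Kaur beats Pham rules out a Condorcet winner.

none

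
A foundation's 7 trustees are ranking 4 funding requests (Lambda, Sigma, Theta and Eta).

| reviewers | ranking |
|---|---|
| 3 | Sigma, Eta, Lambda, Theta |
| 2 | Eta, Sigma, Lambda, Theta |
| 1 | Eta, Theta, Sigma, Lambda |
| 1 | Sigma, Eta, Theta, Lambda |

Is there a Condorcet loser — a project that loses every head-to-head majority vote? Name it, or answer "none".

Theta

Pairwise majorities:
Lambda vs Sigma: Sigma, 7–0.
Lambda vs Theta: Lambda is ranked higher on 3+2 = 5 ballots, Theta on 2. Lambda wins 5–2.
Lambda vs Eta: Eta wins 7–0.
Sigma vs Theta: Sigma, 6–1.
Sigma vs Eta: Sigma, 4–3.
Theta vs Eta: Eta wins 7–0.
Only Theta has no wins; Theta is the Condorcet loser.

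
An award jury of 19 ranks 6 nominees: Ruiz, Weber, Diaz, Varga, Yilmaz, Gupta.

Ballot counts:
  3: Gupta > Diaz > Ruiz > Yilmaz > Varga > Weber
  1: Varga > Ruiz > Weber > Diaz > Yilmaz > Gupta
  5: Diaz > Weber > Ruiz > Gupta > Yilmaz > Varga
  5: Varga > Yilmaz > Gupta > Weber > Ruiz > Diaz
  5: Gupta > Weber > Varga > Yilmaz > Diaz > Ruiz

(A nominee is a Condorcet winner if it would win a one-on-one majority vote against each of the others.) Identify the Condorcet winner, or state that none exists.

Check each pair by majority over 19 ballots:
Ruiz vs Weber: 3+1 = 4 for Ruiz, 15 for Weber — Weber by 15–4.
Ruiz vs Diaz: Ruiz preferred on 1+5 = 6 ballots; Diaz wins 13–6.
Ruiz vs Varga: 3+5 = 8 for Ruiz, 11 for Varga — Varga by 11–8.
Ruiz vs Yilmaz: 9 to 10, Yilmaz.
Ruiz vs Gupta: Ruiz preferred on 1+5 = 6 ballots; Gupta wins 13–6.
Weber vs Diaz: Weber preferred on 1+5+5 = 11 ballots; Weber wins 11–8.
Weber vs Varga: Weber preferred on 5+5 = 10 ballots; Weber wins 10–9.
Weber vs Yilmaz: 1+5+5 = 11 for Weber, 8 for Yilmaz — Weber by 11–8.
Weber vs Gupta: Weber preferred on 1+5 = 6 ballots; Gupta wins 13–6.
Diaz vs Varga: Diaz is ranked higher on 3+5 = 8 ballots, Varga on 11. Varga wins 11–8.
Diaz vs Yilmaz: Diaz preferred on 3+1+5 = 9 ballots; Yilmaz wins 10–9.
Diaz vs Gupta: Diaz preferred on 1+5 = 6 ballots; Gupta wins 13–6.
Varga vs Yilmaz: Varga preferred on 1+5+5 = 11 ballots; Varga wins 11–8.
Varga vs Gupta: 6 to 13, Gupta.
Yilmaz vs Gupta: Yilmaz preferred on 1+5 = 6 ballots; Gupta wins 13–6.
Gupta wins every pairwise contest, so Gupta is the Condorcet winner.

Gupta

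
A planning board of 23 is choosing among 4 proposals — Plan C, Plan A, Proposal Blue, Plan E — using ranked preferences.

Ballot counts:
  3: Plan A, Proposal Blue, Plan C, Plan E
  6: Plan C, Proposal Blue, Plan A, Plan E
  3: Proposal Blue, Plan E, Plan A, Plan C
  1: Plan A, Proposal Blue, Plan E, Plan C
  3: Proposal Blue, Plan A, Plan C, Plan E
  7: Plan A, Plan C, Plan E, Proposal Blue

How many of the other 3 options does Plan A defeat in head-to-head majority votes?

Plan A against each rival (23 council members):
Plan A vs Plan C: 3+3+1+3+7 = 17 for Plan A, 6 for Plan C — Plan A by 17–6.
Plan A vs Proposal Blue: Proposal Blue, 12–11.
Plan A vs Plan E: Plan A preferred on 3+6+1+3+7 = 20 ballots; Plan A wins 20–3.
Plan A beats Plan C, Plan E; loses to Proposal Blue — 2 pairwise wins.

2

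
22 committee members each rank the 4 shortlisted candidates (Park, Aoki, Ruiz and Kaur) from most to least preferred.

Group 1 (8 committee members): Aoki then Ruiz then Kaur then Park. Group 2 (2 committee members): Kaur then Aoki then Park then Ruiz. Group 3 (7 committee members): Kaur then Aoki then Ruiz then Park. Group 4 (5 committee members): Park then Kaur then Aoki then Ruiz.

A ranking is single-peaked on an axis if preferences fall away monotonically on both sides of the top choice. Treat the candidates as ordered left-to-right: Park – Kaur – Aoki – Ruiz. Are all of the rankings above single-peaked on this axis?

Axis positions: Park=1, Kaur=2, Aoki=3, Ruiz=4.
Group 1 (peak Aoki at position 3): ranking walks positions 3-4-2-1, expanding outward from the peak — single-peaked.
Group 2 (peak Kaur at position 2): ranking walks positions 2-3-1-4, expanding outward from the peak — single-peaked.
Group 3 (peak Kaur at position 2): ranking walks positions 2-3-4-1, expanding outward from the peak — single-peaked.
Group 4 (peak Park at position 1): ranking walks positions 1-2-3-4, expanding outward from the peak — single-peaked.
Every ranking is single-peaked on this axis.

yes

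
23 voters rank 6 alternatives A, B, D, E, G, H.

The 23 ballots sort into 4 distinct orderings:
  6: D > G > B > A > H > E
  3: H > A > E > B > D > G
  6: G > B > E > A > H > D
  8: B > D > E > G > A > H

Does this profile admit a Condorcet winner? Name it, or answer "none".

none

Head-to-head results (23 voters):
A vs B: B wins 20–3.
A vs D: A preferred on 3+6 = 9 ballots; D wins 14–9.
A vs E: 9 to 14, E.
A vs G: G wins 20–3.
A–H: A 20–3.
B vs D: 17 to 6, B.
B vs E: 20 to 3, B.
B–G: G 12–11.
B vs H: 20 to 3, B.
D–E: D 14–9.
D vs G: 6+3+8 = 17 for D, 6 for G — D by 17–6.
D vs H: D, 14–9.
E vs G: E is ranked higher on 3+8 = 11 ballots, G on 12. G wins 12–11.
E vs H: 14 to 9, E.
G–H: G 20–3.
Each alternative drops at least one matchup (A loses to B; B loses to G; D loses to B; E loses to B; G loses to D; H loses to A); the cycle B → D → G → B rules out a Condorcet winner.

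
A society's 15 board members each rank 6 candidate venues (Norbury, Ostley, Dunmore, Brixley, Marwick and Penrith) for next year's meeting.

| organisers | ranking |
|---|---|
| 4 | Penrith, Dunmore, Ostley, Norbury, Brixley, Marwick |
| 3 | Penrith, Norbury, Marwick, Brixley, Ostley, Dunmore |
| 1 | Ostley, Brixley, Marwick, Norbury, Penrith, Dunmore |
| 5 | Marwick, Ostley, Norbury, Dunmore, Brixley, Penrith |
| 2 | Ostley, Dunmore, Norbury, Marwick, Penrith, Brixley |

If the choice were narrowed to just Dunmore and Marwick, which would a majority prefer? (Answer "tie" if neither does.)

Ballots ranking Dunmore above Marwick: 4 + 2 = 6.
Ballots ranking Marwick above Dunmore: 15 − 6 = 9.
Marwick wins the head-to-head 9–6.

Marwick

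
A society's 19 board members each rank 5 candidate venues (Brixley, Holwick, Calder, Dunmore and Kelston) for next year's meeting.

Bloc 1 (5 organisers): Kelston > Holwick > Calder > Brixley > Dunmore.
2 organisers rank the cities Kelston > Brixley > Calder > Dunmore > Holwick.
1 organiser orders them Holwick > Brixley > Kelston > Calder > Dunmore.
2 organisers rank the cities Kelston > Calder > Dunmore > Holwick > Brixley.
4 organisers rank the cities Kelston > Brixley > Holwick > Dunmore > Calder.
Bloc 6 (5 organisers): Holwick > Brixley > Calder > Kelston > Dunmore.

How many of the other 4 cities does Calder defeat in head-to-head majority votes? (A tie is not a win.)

1

Calder against each rival (19 organisers):
Calder vs Brixley: Brixley wins 12–7.
Calder vs Holwick: Holwick wins 15–4.
Calder vs Dunmore: 15 to 4, Calder.
Calder vs Kelston: Kelston, 14–5.
Calder beats Dunmore; loses to Brixley, Holwick, Kelston — 1 pairwise win.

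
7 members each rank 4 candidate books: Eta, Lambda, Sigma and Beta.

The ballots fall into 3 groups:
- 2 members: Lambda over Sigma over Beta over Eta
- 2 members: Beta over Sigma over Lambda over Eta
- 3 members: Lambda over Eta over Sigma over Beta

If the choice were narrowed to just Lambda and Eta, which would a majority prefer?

Lambda

Ballots ranking Lambda above Eta: 2 + 2 + 3 = 7.
Ballots ranking Eta above Lambda: 7 − 7 = 0.
Lambda wins the head-to-head 7–0.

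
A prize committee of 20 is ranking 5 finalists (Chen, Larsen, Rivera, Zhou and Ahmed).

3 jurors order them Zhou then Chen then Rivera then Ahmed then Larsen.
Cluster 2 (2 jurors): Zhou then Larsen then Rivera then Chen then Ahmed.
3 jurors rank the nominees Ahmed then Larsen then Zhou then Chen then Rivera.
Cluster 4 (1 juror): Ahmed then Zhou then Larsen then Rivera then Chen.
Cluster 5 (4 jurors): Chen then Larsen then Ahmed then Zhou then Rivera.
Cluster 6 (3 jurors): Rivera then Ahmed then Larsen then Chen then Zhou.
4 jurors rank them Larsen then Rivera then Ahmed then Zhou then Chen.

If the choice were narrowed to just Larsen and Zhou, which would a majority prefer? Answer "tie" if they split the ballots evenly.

Ballots ranking Larsen above Zhou: 3 + 4 + 3 + 4 = 14.
Ballots ranking Zhou above Larsen: 20 − 14 = 6.
Larsen wins the head-to-head 14–6.

Larsen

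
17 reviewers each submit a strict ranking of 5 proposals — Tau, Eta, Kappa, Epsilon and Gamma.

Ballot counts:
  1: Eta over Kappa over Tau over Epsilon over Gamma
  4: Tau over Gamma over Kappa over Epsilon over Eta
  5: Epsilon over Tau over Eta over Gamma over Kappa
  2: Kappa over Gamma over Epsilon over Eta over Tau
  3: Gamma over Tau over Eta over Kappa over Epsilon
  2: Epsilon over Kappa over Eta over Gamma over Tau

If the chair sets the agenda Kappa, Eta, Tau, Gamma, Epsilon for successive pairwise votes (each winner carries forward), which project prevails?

Round 1: Kappa vs Eta — 8–9, Eta advances.
Round 2: Eta vs Tau — 5–12, Tau advances.
Round 3: Tau vs Gamma — 10–7, Tau advances.
Round 4: Tau vs Epsilon — 8–9, Epsilon advances.
Epsilon survives the agenda.

Epsilon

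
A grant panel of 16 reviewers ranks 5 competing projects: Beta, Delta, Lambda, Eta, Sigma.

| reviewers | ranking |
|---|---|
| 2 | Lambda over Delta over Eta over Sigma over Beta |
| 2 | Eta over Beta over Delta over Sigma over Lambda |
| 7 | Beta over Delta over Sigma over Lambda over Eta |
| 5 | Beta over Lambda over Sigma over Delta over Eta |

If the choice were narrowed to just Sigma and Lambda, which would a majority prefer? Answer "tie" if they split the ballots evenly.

Ballots ranking Sigma above Lambda: 2 + 7 = 9.
Ballots ranking Lambda above Sigma: 16 − 9 = 7.
Sigma wins the head-to-head 9–7.

Sigma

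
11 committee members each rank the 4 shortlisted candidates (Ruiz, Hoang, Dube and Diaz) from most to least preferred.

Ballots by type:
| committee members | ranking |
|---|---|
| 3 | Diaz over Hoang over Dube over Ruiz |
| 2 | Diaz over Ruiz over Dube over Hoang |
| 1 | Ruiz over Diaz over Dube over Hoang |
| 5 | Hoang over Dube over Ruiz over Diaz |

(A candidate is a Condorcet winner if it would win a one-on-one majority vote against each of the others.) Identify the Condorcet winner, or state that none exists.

Head-to-head results (11 committee members):
Ruiz vs Hoang: Hoang wins 8–3.
Ruiz vs Dube: Dube wins 8–3.
Ruiz vs Diaz: Ruiz, 6–5.
Hoang vs Dube: Hoang wins 8–3.
Hoang vs Diaz: Diaz wins 6–5.
Dube–Diaz: Diaz 6–5.
Each candidate drops at least one matchup (Ruiz loses to Hoang; Hoang loses to Diaz; Dube loses to Hoang; Diaz loses to Ruiz); the cycle Ruiz → Diaz → Hoang → Ruiz rules out a Condorcet winner.

none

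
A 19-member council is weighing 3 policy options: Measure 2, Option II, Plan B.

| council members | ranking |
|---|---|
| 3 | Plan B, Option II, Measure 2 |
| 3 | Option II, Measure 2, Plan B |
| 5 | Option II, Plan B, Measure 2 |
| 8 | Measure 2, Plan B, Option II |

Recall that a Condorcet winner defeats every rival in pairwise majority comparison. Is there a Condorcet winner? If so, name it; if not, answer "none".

none

Check each pair by majority over 19 ballots:
Measure 2–Option II: Option II 11–8.
Measure 2 vs Plan B: Measure 2, 11–8.
Option II vs Plan B: Plan B, 11–8.
Every option loses at least once (Measure 2 loses to Option II; Option II loses to Plan B; Plan B loses to Measure 2). The majority relation contains the cycle Measure 2 beats Plan B beats Option II beats Measure 2, so there is no Condorcet winner.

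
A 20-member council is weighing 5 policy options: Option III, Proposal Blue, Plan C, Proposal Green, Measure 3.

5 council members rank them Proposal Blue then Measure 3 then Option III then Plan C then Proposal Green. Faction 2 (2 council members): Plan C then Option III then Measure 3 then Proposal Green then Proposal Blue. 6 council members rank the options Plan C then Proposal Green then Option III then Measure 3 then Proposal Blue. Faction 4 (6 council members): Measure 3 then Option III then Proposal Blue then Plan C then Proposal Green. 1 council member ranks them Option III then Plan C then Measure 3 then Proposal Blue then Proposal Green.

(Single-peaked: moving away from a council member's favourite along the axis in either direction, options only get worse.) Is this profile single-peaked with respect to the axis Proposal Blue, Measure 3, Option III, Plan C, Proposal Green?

yes

Axis positions: Proposal Blue=1, Measure 3=2, Option III=3, Plan C=4, Proposal Green=5.
Faction 1 (peak Proposal Blue at position 1): ranking walks positions 1-2-3-4-5, expanding outward from the peak — single-peaked.
Faction 2 (peak Plan C at position 4): ranking walks positions 4-3-2-5-1, expanding outward from the peak — single-peaked.
Faction 3 (peak Plan C at position 4): ranking walks positions 4-5-3-2-1, expanding outward from the peak — single-peaked.
Faction 4 (peak Measure 3 at position 2): ranking walks positions 2-3-1-4-5, expanding outward from the peak — single-peaked.
Faction 5 (peak Option III at position 3): ranking walks positions 3-4-2-1-5, expanding outward from the peak — single-peaked.
Every ranking is single-peaked on this axis.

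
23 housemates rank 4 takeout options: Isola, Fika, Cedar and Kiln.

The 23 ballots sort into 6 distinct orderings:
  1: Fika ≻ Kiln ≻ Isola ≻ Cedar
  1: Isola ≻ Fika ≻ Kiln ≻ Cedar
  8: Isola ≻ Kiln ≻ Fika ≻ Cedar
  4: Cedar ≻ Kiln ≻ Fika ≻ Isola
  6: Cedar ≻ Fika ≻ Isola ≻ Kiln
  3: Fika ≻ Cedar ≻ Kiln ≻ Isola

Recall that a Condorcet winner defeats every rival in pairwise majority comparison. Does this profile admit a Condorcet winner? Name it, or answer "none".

none

Check each pair by majority over 23 ballots:
Isola vs Fika: 9 to 14, Fika.
Isola vs Cedar: 1+1+8 = 10 for Isola, 13 for Cedar — Cedar by 13–10.
Isola vs Kiln: Isola preferred on 1+8+6 = 15 ballots; Isola wins 15–8.
Fika vs Cedar: 1+1+8+3 = 13 for Fika, 10 for Cedar — Fika by 13–10.
Fika vs Kiln: Fika is ranked higher on 1+1+6+3 = 11 ballots, Kiln on 12. Kiln wins 12–11.
Cedar vs Kiln: Cedar is ranked higher on 4+6+3 = 13 ballots, Kiln on 10. Cedar wins 13–10.
No restaurant is unbeaten: Isola loses to Fika; Fika loses to Kiln; Cedar loses to Fika; Kiln loses to Isola. In particular Isola beats Kiln beats Fika beats Isola is a majority cycle — no Condorcet winner exists.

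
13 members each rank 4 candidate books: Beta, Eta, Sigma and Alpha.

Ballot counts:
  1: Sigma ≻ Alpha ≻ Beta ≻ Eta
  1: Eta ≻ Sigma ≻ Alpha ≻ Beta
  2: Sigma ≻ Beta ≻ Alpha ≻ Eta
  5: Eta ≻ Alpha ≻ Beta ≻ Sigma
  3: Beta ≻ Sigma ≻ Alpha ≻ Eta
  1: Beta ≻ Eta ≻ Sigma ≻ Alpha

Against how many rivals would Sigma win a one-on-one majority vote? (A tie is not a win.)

Sigma against each rival (13 members):
Sigma–Beta: Beta 9–4.
Sigma vs Eta: Sigma preferred on 1+2+3 = 6 ballots; Eta wins 7–6.
Sigma vs Alpha: Sigma, 8–5.
Sigma beats Alpha; loses to Beta, Eta — 1 pairwise win.

1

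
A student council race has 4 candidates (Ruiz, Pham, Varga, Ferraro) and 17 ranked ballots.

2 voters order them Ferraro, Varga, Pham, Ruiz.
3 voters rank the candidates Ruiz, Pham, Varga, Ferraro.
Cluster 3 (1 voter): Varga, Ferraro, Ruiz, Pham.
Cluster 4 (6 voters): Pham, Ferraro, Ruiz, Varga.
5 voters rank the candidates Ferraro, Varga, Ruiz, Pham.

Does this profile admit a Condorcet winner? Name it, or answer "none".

none

Check each pair by majority over 17 ballots:
Ruiz vs Pham: Ruiz, 9–8.
Ruiz vs Varga: Ruiz, 9–8.
Ruiz vs Ferraro: Ferraro wins 14–3.
Pham–Varga: Pham 9–8.
Pham–Ferraro: Pham 9–8.
Varga–Ferraro: Ferraro 13–4.
Every candidate loses at least once (Ruiz loses to Ferraro; Pham loses to Ruiz; Varga loses to Ruiz; Ferraro loses to Pham). The majority relation contains the cycle Ruiz → Pham → Ferraro → Ruiz, so there is no Condorcet winner.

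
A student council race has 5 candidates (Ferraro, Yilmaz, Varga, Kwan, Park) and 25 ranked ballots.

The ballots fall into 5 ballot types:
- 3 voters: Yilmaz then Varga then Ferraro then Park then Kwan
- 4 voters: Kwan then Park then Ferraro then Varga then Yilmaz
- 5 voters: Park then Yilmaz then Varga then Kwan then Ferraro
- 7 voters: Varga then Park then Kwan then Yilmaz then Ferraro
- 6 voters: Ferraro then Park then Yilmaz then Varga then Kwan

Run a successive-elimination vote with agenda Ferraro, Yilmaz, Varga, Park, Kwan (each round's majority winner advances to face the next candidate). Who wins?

Round 1: Ferraro vs Yilmaz — 10–15, Yilmaz advances.
Round 2: Yilmaz vs Varga — 14–11, Yilmaz advances.
Round 3: Yilmaz vs Park — 3–22, Park advances.
Round 4: Park vs Kwan — 21–4, Park advances.
The agenda winner is Park.

Park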